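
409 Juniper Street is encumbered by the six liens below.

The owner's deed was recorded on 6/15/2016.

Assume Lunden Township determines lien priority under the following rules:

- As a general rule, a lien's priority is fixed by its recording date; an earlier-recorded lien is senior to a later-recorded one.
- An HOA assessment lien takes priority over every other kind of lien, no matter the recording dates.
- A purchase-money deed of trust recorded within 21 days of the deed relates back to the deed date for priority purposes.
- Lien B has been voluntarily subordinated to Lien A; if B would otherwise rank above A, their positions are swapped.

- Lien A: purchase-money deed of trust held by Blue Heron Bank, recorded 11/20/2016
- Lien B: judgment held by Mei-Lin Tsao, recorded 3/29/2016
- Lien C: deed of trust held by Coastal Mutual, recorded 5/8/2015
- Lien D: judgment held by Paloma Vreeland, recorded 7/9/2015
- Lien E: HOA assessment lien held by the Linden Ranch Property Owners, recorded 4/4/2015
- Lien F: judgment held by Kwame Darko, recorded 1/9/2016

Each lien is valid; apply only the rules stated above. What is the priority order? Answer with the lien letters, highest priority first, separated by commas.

Adjusting effective dates: A missed the 21-day window (158 days after the deed), so its recording date stands.
As an HOA assessment lien, E is senior to every other lien.
Ordering the rest by effective date: C (5/8/2015), D (7/9/2015), F (1/9/2016), B (3/29/2016), A (11/20/2016).
The subordination applies — B was senior to A — so B and A swap.

E, C, D, F, A, B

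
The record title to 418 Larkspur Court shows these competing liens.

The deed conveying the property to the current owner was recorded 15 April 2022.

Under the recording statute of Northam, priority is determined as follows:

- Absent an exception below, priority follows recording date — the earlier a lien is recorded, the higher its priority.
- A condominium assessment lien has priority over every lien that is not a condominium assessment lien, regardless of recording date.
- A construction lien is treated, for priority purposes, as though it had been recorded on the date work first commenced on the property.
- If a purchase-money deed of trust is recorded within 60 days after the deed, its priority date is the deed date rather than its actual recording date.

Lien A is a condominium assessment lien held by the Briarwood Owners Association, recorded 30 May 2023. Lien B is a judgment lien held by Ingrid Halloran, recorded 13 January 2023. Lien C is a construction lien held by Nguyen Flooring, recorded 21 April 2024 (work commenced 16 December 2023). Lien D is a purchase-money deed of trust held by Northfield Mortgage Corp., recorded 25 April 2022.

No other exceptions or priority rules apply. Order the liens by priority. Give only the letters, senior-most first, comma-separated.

A, D, B, C

First, effective dates: C is treated as recorded 16 December 2023, the work-commencement date; D was recorded within the 60-day window, so its effective date is the deed date 15 April 2022.
A is a condominium assessment lien, so it outranks all other liens regardless of date.
The other liens, earliest effective date first: D (15 April 2022), B (13 January 2023), C (16 December 2023).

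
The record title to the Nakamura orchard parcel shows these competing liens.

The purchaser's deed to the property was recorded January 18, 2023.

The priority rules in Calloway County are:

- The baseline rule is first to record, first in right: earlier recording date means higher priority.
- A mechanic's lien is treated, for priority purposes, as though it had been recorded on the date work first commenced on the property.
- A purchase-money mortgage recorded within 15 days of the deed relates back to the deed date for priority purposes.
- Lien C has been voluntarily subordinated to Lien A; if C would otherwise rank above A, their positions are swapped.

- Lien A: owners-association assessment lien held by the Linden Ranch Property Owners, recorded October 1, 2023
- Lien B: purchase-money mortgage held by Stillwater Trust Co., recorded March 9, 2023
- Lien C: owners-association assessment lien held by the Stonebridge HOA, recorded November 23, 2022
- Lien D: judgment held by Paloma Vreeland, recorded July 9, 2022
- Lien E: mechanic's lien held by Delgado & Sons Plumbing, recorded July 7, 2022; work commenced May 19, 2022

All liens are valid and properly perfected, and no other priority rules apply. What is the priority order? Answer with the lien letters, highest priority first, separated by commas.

Adjusting effective dates: B missed the 15-day window (50 days after the deed), so its recording date stands; E relates back to May 19, 2022 (work commenced).
By effective date: E (May 19, 2022), D (July 9, 2022), C (November 23, 2022), B (March 9, 2023), A (October 1, 2023).
Because C would otherwise rank above A, the subordination swaps them.

E, D, A, B, C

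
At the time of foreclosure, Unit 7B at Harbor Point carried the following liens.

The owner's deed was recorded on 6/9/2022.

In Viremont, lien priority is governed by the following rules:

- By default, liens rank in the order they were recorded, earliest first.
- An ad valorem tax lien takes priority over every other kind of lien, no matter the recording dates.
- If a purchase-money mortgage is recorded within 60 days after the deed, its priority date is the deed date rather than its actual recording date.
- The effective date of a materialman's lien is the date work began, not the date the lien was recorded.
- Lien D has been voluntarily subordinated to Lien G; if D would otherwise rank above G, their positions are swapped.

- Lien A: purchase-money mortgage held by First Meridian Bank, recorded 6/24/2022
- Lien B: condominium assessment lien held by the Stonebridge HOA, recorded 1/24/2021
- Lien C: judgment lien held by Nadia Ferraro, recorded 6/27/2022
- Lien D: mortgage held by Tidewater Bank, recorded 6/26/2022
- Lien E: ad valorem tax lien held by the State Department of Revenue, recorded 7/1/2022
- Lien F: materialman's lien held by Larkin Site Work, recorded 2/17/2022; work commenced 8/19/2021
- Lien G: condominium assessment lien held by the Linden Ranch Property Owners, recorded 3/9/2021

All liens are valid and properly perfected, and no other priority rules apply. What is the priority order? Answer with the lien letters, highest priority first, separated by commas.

E, B, G, F, A, D, C

First, effective dates: A was recorded within the 60-day window, so its effective date is the deed date 6/9/2022; F relates back to 8/19/2021 (work commenced).
E is an ad valorem tax lien and takes priority over every other lien.
Remaining liens by effective date: B (1/24/2021), G (3/9/2021), F (8/19/2021), A (6/9/2022), D (6/26/2022), C (6/27/2022).
Since D is not senior to G, the subordination leaves the order unchanged.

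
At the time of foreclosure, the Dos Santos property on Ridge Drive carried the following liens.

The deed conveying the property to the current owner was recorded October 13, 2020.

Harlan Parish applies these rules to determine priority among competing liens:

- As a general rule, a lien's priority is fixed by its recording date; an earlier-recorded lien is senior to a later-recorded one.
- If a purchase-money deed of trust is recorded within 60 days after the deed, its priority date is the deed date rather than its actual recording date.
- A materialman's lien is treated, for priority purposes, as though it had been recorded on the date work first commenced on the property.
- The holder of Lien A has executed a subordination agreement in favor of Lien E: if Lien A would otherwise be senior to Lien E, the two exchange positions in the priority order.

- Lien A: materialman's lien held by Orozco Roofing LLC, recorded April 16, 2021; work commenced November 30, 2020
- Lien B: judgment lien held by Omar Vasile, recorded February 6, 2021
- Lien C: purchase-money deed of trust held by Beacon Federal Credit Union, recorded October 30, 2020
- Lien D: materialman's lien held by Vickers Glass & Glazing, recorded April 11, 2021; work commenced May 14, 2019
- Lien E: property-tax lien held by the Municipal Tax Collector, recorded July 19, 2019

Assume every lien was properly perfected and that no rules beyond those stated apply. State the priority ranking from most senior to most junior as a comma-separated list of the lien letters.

D, E, C, A, B

Adjusting effective dates: A is treated as recorded November 30, 2020, the work-commencement date; C was recorded within the 60-day window, so its effective date is the deed date October 13, 2020; D is treated as recorded May 14, 2019, the work-commencement date.
By effective date, earliest first: D (May 14, 2019), E (July 19, 2019), C (October 13, 2020), A (November 30, 2020), B (February 6, 2021).
Since A is not senior to E, the subordination leaves the order unchanged.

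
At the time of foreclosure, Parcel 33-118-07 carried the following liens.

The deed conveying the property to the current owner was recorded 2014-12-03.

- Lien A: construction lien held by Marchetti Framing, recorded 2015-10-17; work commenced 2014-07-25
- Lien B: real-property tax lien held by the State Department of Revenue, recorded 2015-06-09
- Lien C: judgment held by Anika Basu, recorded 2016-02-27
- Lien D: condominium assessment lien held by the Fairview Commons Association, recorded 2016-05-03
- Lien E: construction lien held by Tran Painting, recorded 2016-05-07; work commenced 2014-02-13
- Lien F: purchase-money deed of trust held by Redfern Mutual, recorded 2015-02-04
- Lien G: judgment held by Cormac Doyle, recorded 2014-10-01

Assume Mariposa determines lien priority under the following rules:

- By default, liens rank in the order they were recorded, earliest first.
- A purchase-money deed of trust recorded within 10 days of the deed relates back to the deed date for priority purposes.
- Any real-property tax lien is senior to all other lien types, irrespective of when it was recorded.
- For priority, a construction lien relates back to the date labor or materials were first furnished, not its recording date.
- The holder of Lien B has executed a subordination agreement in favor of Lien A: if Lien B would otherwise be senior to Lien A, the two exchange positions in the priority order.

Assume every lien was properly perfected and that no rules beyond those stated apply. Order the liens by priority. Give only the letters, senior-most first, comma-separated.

Adjusting effective dates: A's effective date is 2014-07-25, when work began; E relates back to 2014-02-13 (work commenced); F was recorded 63 days after the deed, outside the 10-day window, so it keeps its recording date.
As a real-property tax lien, B is senior to every other lien.
The other liens, earliest effective date first: E (2014-02-13), A (2014-07-25), G (2014-10-01), F (2015-02-04), C (2016-02-27), D (2016-05-03).
Because B would otherwise rank above A, the subordination swaps them.

A, E, B, G, F, C, D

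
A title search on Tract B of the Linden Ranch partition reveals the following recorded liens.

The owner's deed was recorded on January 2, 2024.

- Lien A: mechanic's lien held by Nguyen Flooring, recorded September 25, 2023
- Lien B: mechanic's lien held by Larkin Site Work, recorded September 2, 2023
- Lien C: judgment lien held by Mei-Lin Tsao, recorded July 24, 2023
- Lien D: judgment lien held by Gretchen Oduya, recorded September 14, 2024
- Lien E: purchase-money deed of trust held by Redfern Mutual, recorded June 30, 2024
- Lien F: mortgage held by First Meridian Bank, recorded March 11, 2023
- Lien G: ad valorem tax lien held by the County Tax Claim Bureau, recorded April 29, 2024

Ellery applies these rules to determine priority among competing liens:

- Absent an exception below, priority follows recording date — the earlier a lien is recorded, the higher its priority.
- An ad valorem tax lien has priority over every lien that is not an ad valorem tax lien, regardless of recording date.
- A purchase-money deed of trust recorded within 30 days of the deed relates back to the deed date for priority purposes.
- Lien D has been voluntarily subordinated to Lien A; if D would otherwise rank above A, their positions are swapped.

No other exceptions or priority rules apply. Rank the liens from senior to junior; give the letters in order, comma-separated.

G, F, C, B, A, E, D

Effective dates: E missed the 30-day window (180 days after the deed), so its recording date stands.
G, as an ad valorem tax lien, has superpriority and ranks first.
The other liens, earliest effective date first: F (March 11, 2023), C (July 24, 2023), B (September 2, 2023), A (September 25, 2023), E (June 30, 2024), D (September 14, 2024).
D already ranks below A; the subordination has no effect.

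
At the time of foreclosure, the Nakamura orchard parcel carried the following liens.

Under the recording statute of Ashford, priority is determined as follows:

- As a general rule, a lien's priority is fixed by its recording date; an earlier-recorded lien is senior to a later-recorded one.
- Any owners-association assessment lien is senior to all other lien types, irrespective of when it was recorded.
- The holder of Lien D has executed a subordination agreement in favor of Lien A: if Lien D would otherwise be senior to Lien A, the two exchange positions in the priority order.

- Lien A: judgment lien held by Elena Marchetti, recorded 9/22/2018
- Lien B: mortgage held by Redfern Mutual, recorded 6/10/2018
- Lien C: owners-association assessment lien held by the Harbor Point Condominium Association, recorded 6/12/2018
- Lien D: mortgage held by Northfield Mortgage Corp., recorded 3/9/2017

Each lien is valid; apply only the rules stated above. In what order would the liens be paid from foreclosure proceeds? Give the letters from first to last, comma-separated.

C, A, B, D

C, as an owners-association assessment lien, has superpriority and ranks first.
Ordering the rest by effective date: D (3/9/2017), B (6/10/2018), A (9/22/2018).
The subordination applies — D was senior to A — so D and A swap.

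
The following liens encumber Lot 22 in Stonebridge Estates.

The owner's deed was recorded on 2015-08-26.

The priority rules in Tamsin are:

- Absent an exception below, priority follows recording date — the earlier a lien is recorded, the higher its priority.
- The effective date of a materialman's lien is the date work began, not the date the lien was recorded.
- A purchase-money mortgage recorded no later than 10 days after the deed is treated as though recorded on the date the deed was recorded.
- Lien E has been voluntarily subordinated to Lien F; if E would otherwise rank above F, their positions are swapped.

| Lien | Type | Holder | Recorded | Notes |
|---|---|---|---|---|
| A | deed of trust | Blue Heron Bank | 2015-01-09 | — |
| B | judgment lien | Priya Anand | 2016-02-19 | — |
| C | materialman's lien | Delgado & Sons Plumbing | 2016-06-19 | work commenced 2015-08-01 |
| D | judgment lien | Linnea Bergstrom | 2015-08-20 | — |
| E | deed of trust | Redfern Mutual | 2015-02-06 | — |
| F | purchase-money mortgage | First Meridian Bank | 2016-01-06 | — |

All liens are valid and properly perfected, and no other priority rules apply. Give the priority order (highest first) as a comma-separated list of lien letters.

A, F, C, D, E, B

First, effective dates: C relates back to 2015-08-01 (work commenced); F was recorded 133 days after the deed — beyond 10 days — so no relation-back applies.
By effective date: A (2015-01-09), E (2015-02-06), C (2015-08-01), D (2015-08-20), F (2016-01-06), B (2016-02-19).
The subordination applies — E was senior to F — so E and F swap.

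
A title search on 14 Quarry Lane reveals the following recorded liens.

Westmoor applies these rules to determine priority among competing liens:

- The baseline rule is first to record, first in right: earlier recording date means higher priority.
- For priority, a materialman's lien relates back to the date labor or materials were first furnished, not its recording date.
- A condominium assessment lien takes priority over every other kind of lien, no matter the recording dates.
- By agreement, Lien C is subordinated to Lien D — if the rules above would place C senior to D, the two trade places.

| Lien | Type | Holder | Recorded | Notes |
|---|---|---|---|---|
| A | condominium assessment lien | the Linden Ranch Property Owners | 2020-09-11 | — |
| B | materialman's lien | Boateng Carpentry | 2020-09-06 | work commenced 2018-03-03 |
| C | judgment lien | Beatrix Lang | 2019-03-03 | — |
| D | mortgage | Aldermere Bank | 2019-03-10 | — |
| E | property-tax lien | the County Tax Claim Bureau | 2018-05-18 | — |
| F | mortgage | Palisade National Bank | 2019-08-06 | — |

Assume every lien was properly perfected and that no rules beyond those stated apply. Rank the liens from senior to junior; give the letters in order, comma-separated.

First, effective dates: B is treated as recorded 2018-03-03, the work-commencement date.
A is a condominium assessment lien, so it outranks all other liens regardless of date.
The other liens, earliest effective date first: B (2018-03-03), E (2018-05-18), C (2019-03-03), D (2019-03-10), F (2019-08-06).
The subordination applies — C was senior to D — so C and D swap.

A, B, E, D, C, F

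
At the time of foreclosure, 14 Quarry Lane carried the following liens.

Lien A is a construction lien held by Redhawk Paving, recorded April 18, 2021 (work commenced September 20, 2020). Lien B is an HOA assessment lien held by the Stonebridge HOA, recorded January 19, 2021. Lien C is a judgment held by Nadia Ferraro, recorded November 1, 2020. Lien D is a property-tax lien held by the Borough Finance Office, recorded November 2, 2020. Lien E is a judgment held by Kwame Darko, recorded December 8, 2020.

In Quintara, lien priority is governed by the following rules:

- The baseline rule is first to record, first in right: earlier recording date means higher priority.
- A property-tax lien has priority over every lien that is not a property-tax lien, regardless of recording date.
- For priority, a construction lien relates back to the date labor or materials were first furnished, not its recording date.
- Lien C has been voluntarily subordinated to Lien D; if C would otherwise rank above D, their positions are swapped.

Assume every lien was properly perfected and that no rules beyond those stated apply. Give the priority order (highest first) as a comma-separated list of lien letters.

D, A, C, E, B

Effective dates: A relates back to September 20, 2020 (work commenced).
As a property-tax lien, D is senior to every other lien.
Among the remaining liens, by effective date: A (September 20, 2020), C (November 1, 2020), E (December 8, 2020), B (January 19, 2021).
C already ranks below D; the subordination has no effect.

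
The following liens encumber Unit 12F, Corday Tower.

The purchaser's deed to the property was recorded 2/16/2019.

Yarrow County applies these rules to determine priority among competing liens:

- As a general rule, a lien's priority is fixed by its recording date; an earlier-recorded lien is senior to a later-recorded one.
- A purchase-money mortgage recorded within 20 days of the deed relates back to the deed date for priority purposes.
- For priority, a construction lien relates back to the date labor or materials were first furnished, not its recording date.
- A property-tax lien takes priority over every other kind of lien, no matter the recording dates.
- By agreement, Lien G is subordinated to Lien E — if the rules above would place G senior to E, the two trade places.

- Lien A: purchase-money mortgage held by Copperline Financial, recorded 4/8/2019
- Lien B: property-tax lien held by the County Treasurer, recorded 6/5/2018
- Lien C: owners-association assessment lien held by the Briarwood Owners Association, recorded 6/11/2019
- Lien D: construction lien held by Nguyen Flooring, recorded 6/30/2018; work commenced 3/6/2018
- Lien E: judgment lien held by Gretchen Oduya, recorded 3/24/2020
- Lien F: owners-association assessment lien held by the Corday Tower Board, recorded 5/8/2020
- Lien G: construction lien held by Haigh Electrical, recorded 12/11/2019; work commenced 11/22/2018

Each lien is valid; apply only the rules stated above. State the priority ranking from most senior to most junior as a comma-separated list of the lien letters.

B, D, E, A, C, G, F

Effective dates after the stated exceptions: A was recorded 51 days after the deed — beyond 20 days — so no relation-back applies; D relates back to 3/6/2018 (work commenced); G relates back to 11/22/2018 (work commenced).
B is a property-tax lien, so it outranks all other liens regardless of date.
The other liens, earliest effective date first: D (3/6/2018), G (11/22/2018), A (4/8/2019), C (6/11/2019), E (3/24/2020), F (5/8/2020).
G is senior to E before the subordination, so the two trade places.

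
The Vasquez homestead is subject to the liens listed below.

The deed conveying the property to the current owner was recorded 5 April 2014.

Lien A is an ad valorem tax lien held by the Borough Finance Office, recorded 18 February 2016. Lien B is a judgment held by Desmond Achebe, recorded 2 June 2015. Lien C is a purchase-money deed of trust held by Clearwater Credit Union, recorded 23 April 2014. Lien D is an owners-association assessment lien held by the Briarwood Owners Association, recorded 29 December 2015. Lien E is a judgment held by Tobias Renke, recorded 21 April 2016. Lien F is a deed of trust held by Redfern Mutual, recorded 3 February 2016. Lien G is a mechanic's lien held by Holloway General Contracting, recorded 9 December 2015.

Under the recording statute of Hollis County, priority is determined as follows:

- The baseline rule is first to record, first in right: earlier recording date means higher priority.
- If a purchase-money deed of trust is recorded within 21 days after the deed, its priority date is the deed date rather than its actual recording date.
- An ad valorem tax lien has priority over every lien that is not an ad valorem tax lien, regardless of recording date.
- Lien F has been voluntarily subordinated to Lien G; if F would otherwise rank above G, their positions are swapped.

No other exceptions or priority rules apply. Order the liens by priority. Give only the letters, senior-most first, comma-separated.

Adjusting effective dates: C's effective date is the deed date, 5 April 2014.
A is an ad valorem tax lien and takes priority over every other lien.
The other liens, earliest effective date first: C (5 April 2014), B (2 June 2015), G (9 December 2015), D (29 December 2015), F (3 February 2016), E (21 April 2016).
Since F is not senior to G, the subordination leaves the order unchanged.

A, C, B, G, D, F, E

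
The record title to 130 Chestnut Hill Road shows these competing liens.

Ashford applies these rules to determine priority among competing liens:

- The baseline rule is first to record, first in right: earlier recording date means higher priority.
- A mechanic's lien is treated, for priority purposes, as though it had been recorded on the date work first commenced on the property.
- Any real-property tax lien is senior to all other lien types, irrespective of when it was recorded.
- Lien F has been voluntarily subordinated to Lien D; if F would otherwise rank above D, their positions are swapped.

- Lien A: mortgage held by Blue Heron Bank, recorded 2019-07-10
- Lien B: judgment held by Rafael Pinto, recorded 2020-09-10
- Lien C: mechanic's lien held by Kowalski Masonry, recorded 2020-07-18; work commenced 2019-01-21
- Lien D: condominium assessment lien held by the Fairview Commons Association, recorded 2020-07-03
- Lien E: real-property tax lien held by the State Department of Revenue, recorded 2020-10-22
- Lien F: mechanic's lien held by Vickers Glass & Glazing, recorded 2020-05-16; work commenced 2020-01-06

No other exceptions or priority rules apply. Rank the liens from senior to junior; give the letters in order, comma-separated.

Effective dates after the stated exceptions: C relates back to 2019-01-21 (work commenced); F relates back to 2020-01-06 (work commenced).
As a real-property tax lien, E is senior to every other lien.
Ordering the rest by effective date: C (2019-01-21), A (2019-07-10), F (2020-01-06), D (2020-07-03), B (2020-09-10).
F would otherwise be senior to D, so under the subordination agreement F and D exchange positions.

E, C, A, D, F, B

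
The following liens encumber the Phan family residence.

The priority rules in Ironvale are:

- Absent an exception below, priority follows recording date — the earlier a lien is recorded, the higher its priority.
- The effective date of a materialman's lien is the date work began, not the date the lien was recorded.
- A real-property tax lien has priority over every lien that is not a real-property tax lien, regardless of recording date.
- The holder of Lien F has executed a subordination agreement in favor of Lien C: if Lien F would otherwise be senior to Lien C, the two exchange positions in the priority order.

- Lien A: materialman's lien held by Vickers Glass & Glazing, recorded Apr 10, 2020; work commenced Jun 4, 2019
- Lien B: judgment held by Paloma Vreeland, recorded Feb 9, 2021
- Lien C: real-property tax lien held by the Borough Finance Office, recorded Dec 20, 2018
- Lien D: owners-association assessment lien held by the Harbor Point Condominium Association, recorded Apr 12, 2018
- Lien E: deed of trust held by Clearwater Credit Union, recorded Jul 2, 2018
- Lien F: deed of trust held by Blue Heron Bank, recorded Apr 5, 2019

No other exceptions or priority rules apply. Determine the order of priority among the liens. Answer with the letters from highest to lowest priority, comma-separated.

C, D, E, F, A, B

Adjusting effective dates: A relates back to Jun 4, 2019 (work commenced).
C is a real-property tax lien and takes priority over every other lien.
Among the remaining liens, by effective date: D (Apr 12, 2018), E (Jul 2, 2018), F (Apr 5, 2019), A (Jun 4, 2019), B (Feb 9, 2021).
Since F is not senior to C, the subordination leaves the order unchanged.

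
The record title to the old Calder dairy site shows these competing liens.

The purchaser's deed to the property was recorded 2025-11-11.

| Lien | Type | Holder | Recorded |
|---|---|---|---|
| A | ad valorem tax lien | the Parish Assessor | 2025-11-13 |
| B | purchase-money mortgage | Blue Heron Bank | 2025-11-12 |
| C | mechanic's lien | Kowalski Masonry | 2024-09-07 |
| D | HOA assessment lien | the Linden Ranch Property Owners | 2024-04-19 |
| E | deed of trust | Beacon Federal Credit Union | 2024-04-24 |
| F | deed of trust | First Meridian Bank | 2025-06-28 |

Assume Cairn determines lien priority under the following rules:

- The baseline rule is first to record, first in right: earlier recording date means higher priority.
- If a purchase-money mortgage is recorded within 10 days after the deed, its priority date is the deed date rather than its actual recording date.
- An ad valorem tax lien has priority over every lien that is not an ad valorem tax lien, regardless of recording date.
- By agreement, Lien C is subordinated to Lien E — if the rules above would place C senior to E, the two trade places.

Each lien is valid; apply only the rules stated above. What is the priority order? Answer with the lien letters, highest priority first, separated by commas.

First, effective dates: B was recorded within the 10-day window, so its effective date is the deed date 2025-11-11.
As an ad valorem tax lien, A is senior to every other lien.
Among the remaining liens, by effective date: D (2024-04-19), E (2024-04-24), C (2024-09-07), F (2025-06-28), B (2025-11-11).
Since C is not senior to E, the subordination leaves the order unchanged.

A, D, E, C, F, B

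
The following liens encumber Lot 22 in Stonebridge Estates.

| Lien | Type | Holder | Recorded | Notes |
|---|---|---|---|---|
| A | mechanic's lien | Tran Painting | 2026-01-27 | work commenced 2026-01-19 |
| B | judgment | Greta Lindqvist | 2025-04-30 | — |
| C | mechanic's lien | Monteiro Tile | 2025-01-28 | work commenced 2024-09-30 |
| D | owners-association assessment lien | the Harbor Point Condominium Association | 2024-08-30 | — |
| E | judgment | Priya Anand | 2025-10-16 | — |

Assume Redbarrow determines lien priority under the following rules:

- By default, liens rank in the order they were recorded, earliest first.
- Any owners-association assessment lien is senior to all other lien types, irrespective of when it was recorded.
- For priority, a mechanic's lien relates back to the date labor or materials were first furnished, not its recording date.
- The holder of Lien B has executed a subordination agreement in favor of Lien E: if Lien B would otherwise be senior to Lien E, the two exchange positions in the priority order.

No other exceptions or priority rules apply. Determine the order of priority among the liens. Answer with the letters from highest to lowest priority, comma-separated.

First, effective dates: A relates back to 2026-01-19 (work commenced); C relates back to 2024-09-30 (work commenced).
D is an owners-association assessment lien, so it outranks all other liens regardless of date.
Remaining liens by effective date: C (2024-09-30), B (2025-04-30), E (2025-10-16), A (2026-01-19).
B would otherwise be senior to E, so under the subordination agreement B and E exchange positions.

D, C, E, B, A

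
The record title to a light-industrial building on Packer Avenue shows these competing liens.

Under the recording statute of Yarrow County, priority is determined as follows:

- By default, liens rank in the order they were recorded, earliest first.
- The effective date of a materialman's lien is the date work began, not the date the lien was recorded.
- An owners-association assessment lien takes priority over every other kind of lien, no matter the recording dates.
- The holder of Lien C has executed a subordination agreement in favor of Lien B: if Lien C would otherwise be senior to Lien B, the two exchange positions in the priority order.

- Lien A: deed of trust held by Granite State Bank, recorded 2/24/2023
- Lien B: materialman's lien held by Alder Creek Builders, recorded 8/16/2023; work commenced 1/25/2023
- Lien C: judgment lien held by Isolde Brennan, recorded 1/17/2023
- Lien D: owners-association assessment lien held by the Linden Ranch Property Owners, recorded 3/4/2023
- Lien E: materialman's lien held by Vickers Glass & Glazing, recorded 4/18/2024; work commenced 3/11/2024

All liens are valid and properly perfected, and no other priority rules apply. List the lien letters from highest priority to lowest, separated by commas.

Effective dates after the stated exceptions: B relates back to 1/25/2023 (work commenced); E's effective date is 3/11/2024, when work began.
As an owners-association assessment lien, D is senior to every other lien.
Ordering the rest by effective date: C (1/17/2023), B (1/25/2023), A (2/24/2023), E (3/11/2024).
The subordination applies — C was senior to B — so C and B swap.

D, B, C, A, E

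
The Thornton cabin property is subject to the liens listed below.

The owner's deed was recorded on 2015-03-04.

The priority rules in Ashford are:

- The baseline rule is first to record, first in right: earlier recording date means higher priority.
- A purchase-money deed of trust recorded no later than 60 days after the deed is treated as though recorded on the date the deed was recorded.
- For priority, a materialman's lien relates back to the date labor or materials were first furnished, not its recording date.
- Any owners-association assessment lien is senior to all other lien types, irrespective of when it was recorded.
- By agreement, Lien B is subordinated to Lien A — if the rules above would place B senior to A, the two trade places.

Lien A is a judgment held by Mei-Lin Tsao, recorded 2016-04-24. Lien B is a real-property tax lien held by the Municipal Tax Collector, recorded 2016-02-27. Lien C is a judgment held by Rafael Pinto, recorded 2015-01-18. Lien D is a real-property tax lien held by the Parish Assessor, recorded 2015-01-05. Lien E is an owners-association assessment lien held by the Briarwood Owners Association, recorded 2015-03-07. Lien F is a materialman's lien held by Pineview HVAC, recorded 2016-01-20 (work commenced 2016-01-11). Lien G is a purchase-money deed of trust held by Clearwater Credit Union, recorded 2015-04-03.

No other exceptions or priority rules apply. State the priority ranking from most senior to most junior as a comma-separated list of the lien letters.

Adjusting effective dates: F is treated as recorded 2016-01-11, the work-commencement date; G relates back to the deed date 2015-03-04.
As an owners-association assessment lien, E is senior to every other lien.
Among the remaining liens, by effective date: D (2015-01-05), C (2015-01-18), G (2015-03-04), F (2016-01-11), B (2016-02-27), A (2016-04-24).
Because B would otherwise rank above A, the subordination swaps them.

E, D, C, G, F, A, B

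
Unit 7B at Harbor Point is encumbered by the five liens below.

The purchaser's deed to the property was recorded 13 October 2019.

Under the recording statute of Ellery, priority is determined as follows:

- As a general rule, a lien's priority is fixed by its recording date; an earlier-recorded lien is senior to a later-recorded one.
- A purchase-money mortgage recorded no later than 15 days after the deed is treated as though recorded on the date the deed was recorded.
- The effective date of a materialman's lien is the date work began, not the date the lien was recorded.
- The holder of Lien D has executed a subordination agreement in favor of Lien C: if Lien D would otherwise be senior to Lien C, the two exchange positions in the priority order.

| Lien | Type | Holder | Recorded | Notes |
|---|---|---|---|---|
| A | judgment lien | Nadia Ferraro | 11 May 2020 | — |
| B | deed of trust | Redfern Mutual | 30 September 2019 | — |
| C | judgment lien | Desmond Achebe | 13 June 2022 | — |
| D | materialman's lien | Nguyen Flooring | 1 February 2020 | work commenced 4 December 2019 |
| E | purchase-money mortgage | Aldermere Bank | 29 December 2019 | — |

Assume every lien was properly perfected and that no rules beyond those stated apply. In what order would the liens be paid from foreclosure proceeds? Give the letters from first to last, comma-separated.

B, C, E, A, D

First, effective dates: D relates back to 4 December 2019 (work commenced); E missed the 15-day window (77 days after the deed), so its recording date stands.
Ordering by effective date: B (30 September 2019), D (4 December 2019), E (29 December 2019), A (11 May 2020), C (13 June 2022).
The subordination applies — D was senior to C — so D and C swap.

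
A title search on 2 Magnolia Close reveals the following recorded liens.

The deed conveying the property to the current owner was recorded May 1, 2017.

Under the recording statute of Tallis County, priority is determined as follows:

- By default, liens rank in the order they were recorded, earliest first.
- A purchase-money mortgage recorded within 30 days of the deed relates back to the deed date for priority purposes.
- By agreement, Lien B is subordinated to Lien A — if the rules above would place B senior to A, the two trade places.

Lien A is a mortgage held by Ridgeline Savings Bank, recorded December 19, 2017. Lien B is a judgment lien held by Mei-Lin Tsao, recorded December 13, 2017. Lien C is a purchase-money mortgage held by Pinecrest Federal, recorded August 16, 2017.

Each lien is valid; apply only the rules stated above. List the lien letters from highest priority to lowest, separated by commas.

C, A, B

Effective dates: C was recorded 107 days after the deed, outside the 30-day window, so it keeps its recording date.
Ordering by effective date: C (August 16, 2017), B (December 13, 2017), A (December 19, 2017).
Because B would otherwise rank above A, the subordination swaps them.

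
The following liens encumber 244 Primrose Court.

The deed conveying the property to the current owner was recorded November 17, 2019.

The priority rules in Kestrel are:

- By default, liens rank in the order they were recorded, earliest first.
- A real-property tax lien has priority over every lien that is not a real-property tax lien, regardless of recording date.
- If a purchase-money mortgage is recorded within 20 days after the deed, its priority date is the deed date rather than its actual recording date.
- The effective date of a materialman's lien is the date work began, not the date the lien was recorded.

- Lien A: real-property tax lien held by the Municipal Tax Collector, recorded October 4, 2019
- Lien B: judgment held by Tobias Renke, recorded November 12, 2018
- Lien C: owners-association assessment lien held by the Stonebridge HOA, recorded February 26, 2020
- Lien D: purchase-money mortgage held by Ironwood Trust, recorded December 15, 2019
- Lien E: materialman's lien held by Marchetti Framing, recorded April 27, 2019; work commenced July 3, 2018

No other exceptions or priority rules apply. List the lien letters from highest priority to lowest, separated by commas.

A, E, B, D, C

Effective dates after the stated exceptions: D missed the 20-day window (28 days after the deed), so its recording date stands; E's effective date is July 3, 2018, when work began.
A is a real-property tax lien, so it outranks all other liens regardless of date.
Ordering the rest by effective date: E (July 3, 2018), B (November 12, 2018), D (December 15, 2019), C (February 26, 2020).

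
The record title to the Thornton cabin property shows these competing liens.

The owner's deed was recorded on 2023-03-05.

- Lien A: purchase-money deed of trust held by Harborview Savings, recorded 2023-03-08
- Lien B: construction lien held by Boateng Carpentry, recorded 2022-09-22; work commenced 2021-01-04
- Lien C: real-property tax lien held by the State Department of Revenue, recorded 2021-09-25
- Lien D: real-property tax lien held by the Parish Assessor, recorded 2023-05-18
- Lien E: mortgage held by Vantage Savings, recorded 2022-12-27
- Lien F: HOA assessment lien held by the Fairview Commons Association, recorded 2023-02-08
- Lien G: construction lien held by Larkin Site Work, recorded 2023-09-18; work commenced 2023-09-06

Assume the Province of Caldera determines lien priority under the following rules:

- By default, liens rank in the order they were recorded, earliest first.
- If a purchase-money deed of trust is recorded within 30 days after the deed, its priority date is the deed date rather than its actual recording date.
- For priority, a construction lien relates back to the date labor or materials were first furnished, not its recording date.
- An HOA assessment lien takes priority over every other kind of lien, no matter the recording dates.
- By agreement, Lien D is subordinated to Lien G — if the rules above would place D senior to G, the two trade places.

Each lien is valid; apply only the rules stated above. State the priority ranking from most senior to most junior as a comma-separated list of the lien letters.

Adjusting effective dates: A relates back to the deed date 2023-03-05; B's effective date is 2021-01-04, when work began; G is treated as recorded 2023-09-06, the work-commencement date.
F is an HOA assessment lien, so it outranks all other liens regardless of date.
Among the remaining liens, by effective date: B (2021-01-04), C (2021-09-25), E (2022-12-27), A (2023-03-05), D (2023-05-18), G (2023-09-06).
The subordination applies — D was senior to G — so D and G swap.

F, B, C, E, A, G, D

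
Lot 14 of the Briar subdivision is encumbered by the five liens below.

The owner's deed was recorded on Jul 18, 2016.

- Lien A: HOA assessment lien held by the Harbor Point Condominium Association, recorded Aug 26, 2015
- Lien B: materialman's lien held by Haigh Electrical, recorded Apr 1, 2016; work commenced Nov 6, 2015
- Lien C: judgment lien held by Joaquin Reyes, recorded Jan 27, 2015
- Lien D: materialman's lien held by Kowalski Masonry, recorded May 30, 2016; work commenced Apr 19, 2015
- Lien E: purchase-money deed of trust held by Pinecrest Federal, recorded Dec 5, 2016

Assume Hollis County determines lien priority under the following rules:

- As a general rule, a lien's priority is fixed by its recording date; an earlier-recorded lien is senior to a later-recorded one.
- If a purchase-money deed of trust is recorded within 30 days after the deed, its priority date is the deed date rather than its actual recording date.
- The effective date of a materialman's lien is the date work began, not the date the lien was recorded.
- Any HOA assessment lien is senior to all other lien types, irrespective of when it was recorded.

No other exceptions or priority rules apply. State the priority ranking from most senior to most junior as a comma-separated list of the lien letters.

First, effective dates: B relates back to Nov 6, 2015 (work commenced); D is treated as recorded Apr 19, 2015, the work-commencement date; E missed the 30-day window (140 days after the deed), so its recording date stands.
As an HOA assessment lien, A is senior to every other lien.
Remaining liens by effective date: C (Jan 27, 2015), D (Apr 19, 2015), B (Nov 6, 2015), E (Dec 5, 2016).

A, C, D, B, E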